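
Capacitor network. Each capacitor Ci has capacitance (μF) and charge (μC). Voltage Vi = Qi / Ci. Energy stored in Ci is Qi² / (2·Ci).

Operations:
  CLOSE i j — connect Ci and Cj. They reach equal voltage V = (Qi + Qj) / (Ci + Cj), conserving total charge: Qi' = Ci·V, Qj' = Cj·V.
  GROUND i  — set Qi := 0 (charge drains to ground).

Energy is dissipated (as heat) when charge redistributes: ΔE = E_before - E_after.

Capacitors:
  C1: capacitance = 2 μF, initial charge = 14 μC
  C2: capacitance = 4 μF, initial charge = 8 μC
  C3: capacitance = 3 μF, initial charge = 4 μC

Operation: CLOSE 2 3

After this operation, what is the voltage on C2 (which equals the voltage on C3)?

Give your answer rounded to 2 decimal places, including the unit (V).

Initial: C1(2μF, Q=14μC, V=7.00V), C2(4μF, Q=8μC, V=2.00V), C3(3μF, Q=4μC, V=1.33V)
Op 1: CLOSE 2-3: Q_total=12.00, C_total=7.00, V=1.71; Q2=6.86, Q3=5.14; dissipated=0.381

Answer: 1.71 V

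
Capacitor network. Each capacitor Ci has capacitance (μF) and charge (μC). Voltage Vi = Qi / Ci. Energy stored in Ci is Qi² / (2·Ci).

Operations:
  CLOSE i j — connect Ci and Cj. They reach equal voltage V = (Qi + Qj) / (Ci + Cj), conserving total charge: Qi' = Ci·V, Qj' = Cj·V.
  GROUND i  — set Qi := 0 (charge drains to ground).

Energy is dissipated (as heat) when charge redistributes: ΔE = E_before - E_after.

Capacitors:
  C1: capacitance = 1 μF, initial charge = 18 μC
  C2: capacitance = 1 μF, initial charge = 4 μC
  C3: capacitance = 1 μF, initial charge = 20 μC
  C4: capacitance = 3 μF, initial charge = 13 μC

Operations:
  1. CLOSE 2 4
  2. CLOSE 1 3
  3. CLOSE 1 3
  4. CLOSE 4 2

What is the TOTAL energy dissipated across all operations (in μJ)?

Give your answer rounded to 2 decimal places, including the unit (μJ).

Answer: 1.04 μJ

Derivation:
Initial: C1(1μF, Q=18μC, V=18.00V), C2(1μF, Q=4μC, V=4.00V), C3(1μF, Q=20μC, V=20.00V), C4(3μF, Q=13μC, V=4.33V)
Op 1: CLOSE 2-4: Q_total=17.00, C_total=4.00, V=4.25; Q2=4.25, Q4=12.75; dissipated=0.042
Op 2: CLOSE 1-3: Q_total=38.00, C_total=2.00, V=19.00; Q1=19.00, Q3=19.00; dissipated=1.000
Op 3: CLOSE 1-3: Q_total=38.00, C_total=2.00, V=19.00; Q1=19.00, Q3=19.00; dissipated=0.000
Op 4: CLOSE 4-2: Q_total=17.00, C_total=4.00, V=4.25; Q4=12.75, Q2=4.25; dissipated=0.000
Total dissipated: 1.042 μJ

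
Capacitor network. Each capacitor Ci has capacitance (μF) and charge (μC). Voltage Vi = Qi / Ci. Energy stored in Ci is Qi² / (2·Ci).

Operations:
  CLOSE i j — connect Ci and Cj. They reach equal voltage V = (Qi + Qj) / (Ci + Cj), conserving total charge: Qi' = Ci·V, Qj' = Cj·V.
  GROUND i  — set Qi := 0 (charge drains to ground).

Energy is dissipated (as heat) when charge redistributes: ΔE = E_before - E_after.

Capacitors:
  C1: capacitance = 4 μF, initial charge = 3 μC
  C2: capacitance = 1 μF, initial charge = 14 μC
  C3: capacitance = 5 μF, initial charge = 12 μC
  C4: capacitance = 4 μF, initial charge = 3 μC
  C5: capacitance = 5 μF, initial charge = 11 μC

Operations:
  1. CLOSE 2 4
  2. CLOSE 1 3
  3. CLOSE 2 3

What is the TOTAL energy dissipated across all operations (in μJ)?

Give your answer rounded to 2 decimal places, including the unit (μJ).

Answer: 74.50 μJ

Derivation:
Initial: C1(4μF, Q=3μC, V=0.75V), C2(1μF, Q=14μC, V=14.00V), C3(5μF, Q=12μC, V=2.40V), C4(4μF, Q=3μC, V=0.75V), C5(5μF, Q=11μC, V=2.20V)
Op 1: CLOSE 2-4: Q_total=17.00, C_total=5.00, V=3.40; Q2=3.40, Q4=13.60; dissipated=70.225
Op 2: CLOSE 1-3: Q_total=15.00, C_total=9.00, V=1.67; Q1=6.67, Q3=8.33; dissipated=3.025
Op 3: CLOSE 2-3: Q_total=11.73, C_total=6.00, V=1.96; Q2=1.96, Q3=9.78; dissipated=1.252
Total dissipated: 74.502 μJ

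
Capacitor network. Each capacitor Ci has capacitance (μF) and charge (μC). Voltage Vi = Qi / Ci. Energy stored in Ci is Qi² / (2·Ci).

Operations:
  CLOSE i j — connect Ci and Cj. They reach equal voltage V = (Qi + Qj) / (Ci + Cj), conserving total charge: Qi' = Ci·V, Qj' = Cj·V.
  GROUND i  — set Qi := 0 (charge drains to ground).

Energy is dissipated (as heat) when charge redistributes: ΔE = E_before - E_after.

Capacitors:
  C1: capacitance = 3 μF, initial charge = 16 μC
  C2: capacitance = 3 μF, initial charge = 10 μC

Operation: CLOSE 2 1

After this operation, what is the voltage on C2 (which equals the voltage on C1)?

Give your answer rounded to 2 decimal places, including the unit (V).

Answer: 4.33 V

Derivation:
Initial: C1(3μF, Q=16μC, V=5.33V), C2(3μF, Q=10μC, V=3.33V)
Op 1: CLOSE 2-1: Q_total=26.00, C_total=6.00, V=4.33; Q2=13.00, Q1=13.00; dissipated=3.000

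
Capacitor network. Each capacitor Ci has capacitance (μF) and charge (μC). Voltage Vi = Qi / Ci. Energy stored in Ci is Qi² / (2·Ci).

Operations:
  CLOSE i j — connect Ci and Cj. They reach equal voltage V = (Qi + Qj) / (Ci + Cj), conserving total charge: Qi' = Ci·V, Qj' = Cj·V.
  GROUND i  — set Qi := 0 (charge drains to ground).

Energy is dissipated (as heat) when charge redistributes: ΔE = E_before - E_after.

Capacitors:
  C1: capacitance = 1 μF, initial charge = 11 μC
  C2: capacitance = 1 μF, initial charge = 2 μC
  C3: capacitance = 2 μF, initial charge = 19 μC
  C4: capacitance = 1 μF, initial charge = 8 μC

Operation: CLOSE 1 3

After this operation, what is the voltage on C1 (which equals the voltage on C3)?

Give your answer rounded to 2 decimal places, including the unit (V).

Answer: 10.00 V

Derivation:
Initial: C1(1μF, Q=11μC, V=11.00V), C2(1μF, Q=2μC, V=2.00V), C3(2μF, Q=19μC, V=9.50V), C4(1μF, Q=8μC, V=8.00V)
Op 1: CLOSE 1-3: Q_total=30.00, C_total=3.00, V=10.00; Q1=10.00, Q3=20.00; dissipated=0.750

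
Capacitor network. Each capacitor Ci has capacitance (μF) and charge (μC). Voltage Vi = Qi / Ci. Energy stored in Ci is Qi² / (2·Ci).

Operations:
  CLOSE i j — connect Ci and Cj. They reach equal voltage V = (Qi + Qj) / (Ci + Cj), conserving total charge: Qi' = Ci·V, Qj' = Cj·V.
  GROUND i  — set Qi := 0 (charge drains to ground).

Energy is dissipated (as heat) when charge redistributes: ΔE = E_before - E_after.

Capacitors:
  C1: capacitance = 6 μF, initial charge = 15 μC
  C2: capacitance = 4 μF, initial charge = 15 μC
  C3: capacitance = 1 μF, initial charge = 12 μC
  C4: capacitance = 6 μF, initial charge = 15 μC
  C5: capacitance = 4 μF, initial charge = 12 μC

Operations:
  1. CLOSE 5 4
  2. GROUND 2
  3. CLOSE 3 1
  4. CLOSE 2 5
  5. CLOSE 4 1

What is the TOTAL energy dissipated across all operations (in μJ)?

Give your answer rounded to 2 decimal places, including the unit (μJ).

Answer: 76.40 μJ

Derivation:
Initial: C1(6μF, Q=15μC, V=2.50V), C2(4μF, Q=15μC, V=3.75V), C3(1μF, Q=12μC, V=12.00V), C4(6μF, Q=15μC, V=2.50V), C5(4μF, Q=12μC, V=3.00V)
Op 1: CLOSE 5-4: Q_total=27.00, C_total=10.00, V=2.70; Q5=10.80, Q4=16.20; dissipated=0.300
Op 2: GROUND 2: Q2=0; energy lost=28.125
Op 3: CLOSE 3-1: Q_total=27.00, C_total=7.00, V=3.86; Q3=3.86, Q1=23.14; dissipated=38.679
Op 4: CLOSE 2-5: Q_total=10.80, C_total=8.00, V=1.35; Q2=5.40, Q5=5.40; dissipated=7.290
Op 5: CLOSE 4-1: Q_total=39.34, C_total=12.00, V=3.28; Q4=19.67, Q1=19.67; dissipated=2.008
Total dissipated: 76.402 μJ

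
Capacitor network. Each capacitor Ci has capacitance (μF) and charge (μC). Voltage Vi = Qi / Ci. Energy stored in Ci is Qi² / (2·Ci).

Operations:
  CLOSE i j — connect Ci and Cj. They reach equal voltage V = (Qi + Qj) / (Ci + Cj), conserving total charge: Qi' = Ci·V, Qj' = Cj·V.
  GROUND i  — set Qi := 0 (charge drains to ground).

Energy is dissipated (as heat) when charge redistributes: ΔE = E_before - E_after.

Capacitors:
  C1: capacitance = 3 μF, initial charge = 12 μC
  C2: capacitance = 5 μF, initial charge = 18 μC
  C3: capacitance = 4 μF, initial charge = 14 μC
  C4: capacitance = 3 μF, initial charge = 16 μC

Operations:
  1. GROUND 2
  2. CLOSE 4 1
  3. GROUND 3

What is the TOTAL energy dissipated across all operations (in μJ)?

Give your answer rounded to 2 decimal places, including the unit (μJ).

Answer: 58.23 μJ

Derivation:
Initial: C1(3μF, Q=12μC, V=4.00V), C2(5μF, Q=18μC, V=3.60V), C3(4μF, Q=14μC, V=3.50V), C4(3μF, Q=16μC, V=5.33V)
Op 1: GROUND 2: Q2=0; energy lost=32.400
Op 2: CLOSE 4-1: Q_total=28.00, C_total=6.00, V=4.67; Q4=14.00, Q1=14.00; dissipated=1.333
Op 3: GROUND 3: Q3=0; energy lost=24.500
Total dissipated: 58.233 μJ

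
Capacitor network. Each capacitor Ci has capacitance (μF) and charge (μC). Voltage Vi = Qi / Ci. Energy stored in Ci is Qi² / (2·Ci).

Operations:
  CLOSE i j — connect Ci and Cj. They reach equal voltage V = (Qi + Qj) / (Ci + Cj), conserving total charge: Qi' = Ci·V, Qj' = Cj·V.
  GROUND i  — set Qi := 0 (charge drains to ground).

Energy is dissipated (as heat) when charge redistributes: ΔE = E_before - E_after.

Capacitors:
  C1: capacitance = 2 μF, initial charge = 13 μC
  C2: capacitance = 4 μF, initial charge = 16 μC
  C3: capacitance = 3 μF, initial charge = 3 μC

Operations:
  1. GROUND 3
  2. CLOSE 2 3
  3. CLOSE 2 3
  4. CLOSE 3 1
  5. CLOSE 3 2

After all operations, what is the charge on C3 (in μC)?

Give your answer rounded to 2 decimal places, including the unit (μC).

Answer: 9.02 μC

Derivation:
Initial: C1(2μF, Q=13μC, V=6.50V), C2(4μF, Q=16μC, V=4.00V), C3(3μF, Q=3μC, V=1.00V)
Op 1: GROUND 3: Q3=0; energy lost=1.500
Op 2: CLOSE 2-3: Q_total=16.00, C_total=7.00, V=2.29; Q2=9.14, Q3=6.86; dissipated=13.714
Op 3: CLOSE 2-3: Q_total=16.00, C_total=7.00, V=2.29; Q2=9.14, Q3=6.86; dissipated=0.000
Op 4: CLOSE 3-1: Q_total=19.86, C_total=5.00, V=3.97; Q3=11.91, Q1=7.94; dissipated=10.656
Op 5: CLOSE 3-2: Q_total=21.06, C_total=7.00, V=3.01; Q3=9.02, Q2=12.03; dissipated=2.436
Final charges: Q1=7.94, Q2=12.03, Q3=9.02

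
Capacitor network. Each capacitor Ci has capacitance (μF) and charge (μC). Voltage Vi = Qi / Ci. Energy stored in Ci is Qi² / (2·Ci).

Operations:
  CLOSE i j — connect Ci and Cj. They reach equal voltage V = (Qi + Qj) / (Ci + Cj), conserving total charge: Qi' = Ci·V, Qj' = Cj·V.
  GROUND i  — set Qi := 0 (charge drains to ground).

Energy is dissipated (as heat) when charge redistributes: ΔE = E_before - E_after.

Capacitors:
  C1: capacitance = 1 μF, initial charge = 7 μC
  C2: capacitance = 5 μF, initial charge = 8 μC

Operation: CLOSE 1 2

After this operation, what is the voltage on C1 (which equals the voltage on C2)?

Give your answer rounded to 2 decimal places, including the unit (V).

Initial: C1(1μF, Q=7μC, V=7.00V), C2(5μF, Q=8μC, V=1.60V)
Op 1: CLOSE 1-2: Q_total=15.00, C_total=6.00, V=2.50; Q1=2.50, Q2=12.50; dissipated=12.150

Answer: 2.50 V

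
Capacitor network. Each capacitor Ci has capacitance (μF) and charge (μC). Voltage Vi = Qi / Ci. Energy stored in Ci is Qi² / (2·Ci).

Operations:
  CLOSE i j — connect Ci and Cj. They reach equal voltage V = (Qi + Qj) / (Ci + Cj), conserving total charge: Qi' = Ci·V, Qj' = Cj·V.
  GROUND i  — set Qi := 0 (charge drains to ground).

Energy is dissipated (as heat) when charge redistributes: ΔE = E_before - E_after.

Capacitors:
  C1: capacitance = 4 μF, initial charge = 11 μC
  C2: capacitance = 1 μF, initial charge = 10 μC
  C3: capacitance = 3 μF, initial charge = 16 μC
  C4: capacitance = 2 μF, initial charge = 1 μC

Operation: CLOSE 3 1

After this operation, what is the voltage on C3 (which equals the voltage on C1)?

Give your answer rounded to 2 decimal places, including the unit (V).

Answer: 3.86 V

Derivation:
Initial: C1(4μF, Q=11μC, V=2.75V), C2(1μF, Q=10μC, V=10.00V), C3(3μF, Q=16μC, V=5.33V), C4(2μF, Q=1μC, V=0.50V)
Op 1: CLOSE 3-1: Q_total=27.00, C_total=7.00, V=3.86; Q3=11.57, Q1=15.43; dissipated=5.720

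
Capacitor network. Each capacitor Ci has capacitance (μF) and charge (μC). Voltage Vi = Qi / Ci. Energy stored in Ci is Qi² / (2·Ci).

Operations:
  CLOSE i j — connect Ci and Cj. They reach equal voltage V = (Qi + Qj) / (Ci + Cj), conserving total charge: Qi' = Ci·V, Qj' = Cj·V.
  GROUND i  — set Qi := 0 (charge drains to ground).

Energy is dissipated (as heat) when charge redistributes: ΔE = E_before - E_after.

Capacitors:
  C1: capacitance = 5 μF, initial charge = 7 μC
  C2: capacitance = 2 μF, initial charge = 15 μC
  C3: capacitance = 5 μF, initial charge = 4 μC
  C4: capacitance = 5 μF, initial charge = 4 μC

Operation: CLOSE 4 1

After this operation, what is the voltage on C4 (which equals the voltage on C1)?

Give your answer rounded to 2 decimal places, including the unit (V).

Answer: 1.10 V

Derivation:
Initial: C1(5μF, Q=7μC, V=1.40V), C2(2μF, Q=15μC, V=7.50V), C3(5μF, Q=4μC, V=0.80V), C4(5μF, Q=4μC, V=0.80V)
Op 1: CLOSE 4-1: Q_total=11.00, C_total=10.00, V=1.10; Q4=5.50, Q1=5.50; dissipated=0.450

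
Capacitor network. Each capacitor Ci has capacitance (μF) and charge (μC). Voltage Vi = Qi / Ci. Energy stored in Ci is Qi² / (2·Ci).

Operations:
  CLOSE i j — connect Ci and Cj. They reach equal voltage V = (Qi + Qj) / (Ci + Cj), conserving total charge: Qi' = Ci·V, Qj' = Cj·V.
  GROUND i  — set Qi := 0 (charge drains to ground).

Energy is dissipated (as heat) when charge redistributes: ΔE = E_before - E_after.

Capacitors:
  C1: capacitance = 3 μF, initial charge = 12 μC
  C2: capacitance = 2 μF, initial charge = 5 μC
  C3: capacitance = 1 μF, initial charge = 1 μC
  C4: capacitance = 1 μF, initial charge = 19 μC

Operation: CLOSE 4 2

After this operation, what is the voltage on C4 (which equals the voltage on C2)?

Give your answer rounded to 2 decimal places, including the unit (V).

Initial: C1(3μF, Q=12μC, V=4.00V), C2(2μF, Q=5μC, V=2.50V), C3(1μF, Q=1μC, V=1.00V), C4(1μF, Q=19μC, V=19.00V)
Op 1: CLOSE 4-2: Q_total=24.00, C_total=3.00, V=8.00; Q4=8.00, Q2=16.00; dissipated=90.750

Answer: 8.00 V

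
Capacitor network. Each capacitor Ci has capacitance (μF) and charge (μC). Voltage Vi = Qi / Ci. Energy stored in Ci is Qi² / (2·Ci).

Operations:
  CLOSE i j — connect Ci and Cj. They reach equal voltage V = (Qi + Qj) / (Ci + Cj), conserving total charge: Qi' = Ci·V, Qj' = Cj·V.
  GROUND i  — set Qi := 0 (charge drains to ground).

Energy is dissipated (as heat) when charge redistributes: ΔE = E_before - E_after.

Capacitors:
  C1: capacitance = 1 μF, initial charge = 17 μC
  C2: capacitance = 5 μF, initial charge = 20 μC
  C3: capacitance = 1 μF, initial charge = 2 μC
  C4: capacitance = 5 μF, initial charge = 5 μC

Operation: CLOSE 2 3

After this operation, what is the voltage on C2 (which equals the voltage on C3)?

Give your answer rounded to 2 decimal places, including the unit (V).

Initial: C1(1μF, Q=17μC, V=17.00V), C2(5μF, Q=20μC, V=4.00V), C3(1μF, Q=2μC, V=2.00V), C4(5μF, Q=5μC, V=1.00V)
Op 1: CLOSE 2-3: Q_total=22.00, C_total=6.00, V=3.67; Q2=18.33, Q3=3.67; dissipated=1.667

Answer: 3.67 V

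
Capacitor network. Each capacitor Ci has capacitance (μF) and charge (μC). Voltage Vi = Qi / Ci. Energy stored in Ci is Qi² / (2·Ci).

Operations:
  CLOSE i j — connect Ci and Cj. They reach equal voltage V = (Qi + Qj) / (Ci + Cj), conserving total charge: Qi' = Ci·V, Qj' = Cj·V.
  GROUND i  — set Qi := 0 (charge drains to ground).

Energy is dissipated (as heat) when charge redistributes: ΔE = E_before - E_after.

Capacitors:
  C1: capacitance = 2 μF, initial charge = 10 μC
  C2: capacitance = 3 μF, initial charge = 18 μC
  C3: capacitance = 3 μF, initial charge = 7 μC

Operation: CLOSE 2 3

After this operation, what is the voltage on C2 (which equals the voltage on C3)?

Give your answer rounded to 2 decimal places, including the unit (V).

Initial: C1(2μF, Q=10μC, V=5.00V), C2(3μF, Q=18μC, V=6.00V), C3(3μF, Q=7μC, V=2.33V)
Op 1: CLOSE 2-3: Q_total=25.00, C_total=6.00, V=4.17; Q2=12.50, Q3=12.50; dissipated=10.083

Answer: 4.17 V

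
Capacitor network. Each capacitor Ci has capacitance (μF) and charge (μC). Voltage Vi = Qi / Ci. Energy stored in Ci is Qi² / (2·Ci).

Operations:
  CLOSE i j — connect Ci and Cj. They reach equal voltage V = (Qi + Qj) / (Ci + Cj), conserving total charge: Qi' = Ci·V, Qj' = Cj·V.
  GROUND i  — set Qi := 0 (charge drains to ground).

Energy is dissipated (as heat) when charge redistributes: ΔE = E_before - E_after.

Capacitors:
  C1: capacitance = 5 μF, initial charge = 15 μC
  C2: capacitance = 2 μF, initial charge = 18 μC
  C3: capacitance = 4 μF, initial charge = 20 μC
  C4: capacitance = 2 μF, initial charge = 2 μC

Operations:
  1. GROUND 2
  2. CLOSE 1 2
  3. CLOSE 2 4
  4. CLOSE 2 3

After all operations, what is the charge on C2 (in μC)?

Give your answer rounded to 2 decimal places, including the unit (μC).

Answer: 7.71 μC

Derivation:
Initial: C1(5μF, Q=15μC, V=3.00V), C2(2μF, Q=18μC, V=9.00V), C3(4μF, Q=20μC, V=5.00V), C4(2μF, Q=2μC, V=1.00V)
Op 1: GROUND 2: Q2=0; energy lost=81.000
Op 2: CLOSE 1-2: Q_total=15.00, C_total=7.00, V=2.14; Q1=10.71, Q2=4.29; dissipated=6.429
Op 3: CLOSE 2-4: Q_total=6.29, C_total=4.00, V=1.57; Q2=3.14, Q4=3.14; dissipated=0.653
Op 4: CLOSE 2-3: Q_total=23.14, C_total=6.00, V=3.86; Q2=7.71, Q3=15.43; dissipated=7.837
Final charges: Q1=10.71, Q2=7.71, Q3=15.43, Q4=3.14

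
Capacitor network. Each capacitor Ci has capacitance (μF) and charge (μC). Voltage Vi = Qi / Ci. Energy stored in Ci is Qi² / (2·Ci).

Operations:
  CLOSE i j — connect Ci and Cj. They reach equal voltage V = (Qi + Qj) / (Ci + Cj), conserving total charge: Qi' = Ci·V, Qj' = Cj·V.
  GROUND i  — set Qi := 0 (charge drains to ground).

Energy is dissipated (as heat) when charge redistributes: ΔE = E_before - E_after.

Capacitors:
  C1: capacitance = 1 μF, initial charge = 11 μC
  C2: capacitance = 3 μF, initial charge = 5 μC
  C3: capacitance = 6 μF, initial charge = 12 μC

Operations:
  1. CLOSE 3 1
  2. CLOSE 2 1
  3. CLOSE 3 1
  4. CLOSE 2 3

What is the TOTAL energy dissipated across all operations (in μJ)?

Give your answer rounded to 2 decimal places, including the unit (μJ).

Initial: C1(1μF, Q=11μC, V=11.00V), C2(3μF, Q=5μC, V=1.67V), C3(6μF, Q=12μC, V=2.00V)
Op 1: CLOSE 3-1: Q_total=23.00, C_total=7.00, V=3.29; Q3=19.71, Q1=3.29; dissipated=34.714
Op 2: CLOSE 2-1: Q_total=8.29, C_total=4.00, V=2.07; Q2=6.21, Q1=2.07; dissipated=0.983
Op 3: CLOSE 3-1: Q_total=21.79, C_total=7.00, V=3.11; Q3=18.67, Q1=3.11; dissipated=0.632
Op 4: CLOSE 2-3: Q_total=24.89, C_total=9.00, V=2.77; Q2=8.30, Q3=16.59; dissipated=1.083
Total dissipated: 37.413 μJ

Answer: 37.41 μJ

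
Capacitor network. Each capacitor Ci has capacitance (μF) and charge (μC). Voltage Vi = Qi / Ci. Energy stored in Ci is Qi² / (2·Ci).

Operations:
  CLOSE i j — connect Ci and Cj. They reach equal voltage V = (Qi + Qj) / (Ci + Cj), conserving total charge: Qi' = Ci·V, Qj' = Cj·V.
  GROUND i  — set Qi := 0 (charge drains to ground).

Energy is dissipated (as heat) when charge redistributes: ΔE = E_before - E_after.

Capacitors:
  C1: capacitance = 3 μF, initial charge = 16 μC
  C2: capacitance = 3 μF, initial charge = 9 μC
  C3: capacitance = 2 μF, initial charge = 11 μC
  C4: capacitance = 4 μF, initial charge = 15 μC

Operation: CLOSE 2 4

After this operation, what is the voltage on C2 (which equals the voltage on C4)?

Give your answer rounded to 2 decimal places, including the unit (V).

Answer: 3.43 V

Derivation:
Initial: C1(3μF, Q=16μC, V=5.33V), C2(3μF, Q=9μC, V=3.00V), C3(2μF, Q=11μC, V=5.50V), C4(4μF, Q=15μC, V=3.75V)
Op 1: CLOSE 2-4: Q_total=24.00, C_total=7.00, V=3.43; Q2=10.29, Q4=13.71; dissipated=0.482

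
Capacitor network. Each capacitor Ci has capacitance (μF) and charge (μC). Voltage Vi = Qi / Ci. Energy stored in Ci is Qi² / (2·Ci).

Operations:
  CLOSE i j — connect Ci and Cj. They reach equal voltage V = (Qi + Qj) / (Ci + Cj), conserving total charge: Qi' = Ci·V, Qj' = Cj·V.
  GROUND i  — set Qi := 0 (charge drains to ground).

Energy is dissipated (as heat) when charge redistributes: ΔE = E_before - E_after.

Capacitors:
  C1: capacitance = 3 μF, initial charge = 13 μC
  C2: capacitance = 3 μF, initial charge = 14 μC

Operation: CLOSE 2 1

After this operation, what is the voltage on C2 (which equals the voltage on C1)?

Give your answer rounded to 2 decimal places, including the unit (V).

Initial: C1(3μF, Q=13μC, V=4.33V), C2(3μF, Q=14μC, V=4.67V)
Op 1: CLOSE 2-1: Q_total=27.00, C_total=6.00, V=4.50; Q2=13.50, Q1=13.50; dissipated=0.083

Answer: 4.50 V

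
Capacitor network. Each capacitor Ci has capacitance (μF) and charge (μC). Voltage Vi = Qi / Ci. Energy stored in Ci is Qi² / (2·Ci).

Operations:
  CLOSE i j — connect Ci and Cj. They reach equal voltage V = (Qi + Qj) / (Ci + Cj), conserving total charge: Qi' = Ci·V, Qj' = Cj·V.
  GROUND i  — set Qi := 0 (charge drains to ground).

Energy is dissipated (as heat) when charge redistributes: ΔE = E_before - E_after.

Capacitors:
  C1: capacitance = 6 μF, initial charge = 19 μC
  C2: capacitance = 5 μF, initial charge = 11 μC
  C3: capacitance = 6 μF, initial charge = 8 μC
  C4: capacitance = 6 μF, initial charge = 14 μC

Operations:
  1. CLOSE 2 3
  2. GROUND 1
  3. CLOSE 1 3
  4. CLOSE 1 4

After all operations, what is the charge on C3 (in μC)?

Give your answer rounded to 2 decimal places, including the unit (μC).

Answer: 5.18 μC

Derivation:
Initial: C1(6μF, Q=19μC, V=3.17V), C2(5μF, Q=11μC, V=2.20V), C3(6μF, Q=8μC, V=1.33V), C4(6μF, Q=14μC, V=2.33V)
Op 1: CLOSE 2-3: Q_total=19.00, C_total=11.00, V=1.73; Q2=8.64, Q3=10.36; dissipated=1.024
Op 2: GROUND 1: Q1=0; energy lost=30.083
Op 3: CLOSE 1-3: Q_total=10.36, C_total=12.00, V=0.86; Q1=5.18, Q3=5.18; dissipated=4.475
Op 4: CLOSE 1-4: Q_total=19.18, C_total=12.00, V=1.60; Q1=9.59, Q4=9.59; dissipated=3.240
Final charges: Q1=9.59, Q2=8.64, Q3=5.18, Q4=9.59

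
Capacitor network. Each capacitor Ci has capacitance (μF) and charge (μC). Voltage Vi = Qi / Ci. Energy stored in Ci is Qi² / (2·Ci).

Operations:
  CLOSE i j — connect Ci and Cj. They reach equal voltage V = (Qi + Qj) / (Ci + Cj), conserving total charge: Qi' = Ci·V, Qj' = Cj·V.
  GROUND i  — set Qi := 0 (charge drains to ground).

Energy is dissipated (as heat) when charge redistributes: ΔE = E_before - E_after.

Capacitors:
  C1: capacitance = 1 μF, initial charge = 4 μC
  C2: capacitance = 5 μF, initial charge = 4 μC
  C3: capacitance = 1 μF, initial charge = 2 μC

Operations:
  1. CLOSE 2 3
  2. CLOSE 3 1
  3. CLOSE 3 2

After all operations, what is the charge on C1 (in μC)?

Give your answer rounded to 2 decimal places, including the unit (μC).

Initial: C1(1μF, Q=4μC, V=4.00V), C2(5μF, Q=4μC, V=0.80V), C3(1μF, Q=2μC, V=2.00V)
Op 1: CLOSE 2-3: Q_total=6.00, C_total=6.00, V=1.00; Q2=5.00, Q3=1.00; dissipated=0.600
Op 2: CLOSE 3-1: Q_total=5.00, C_total=2.00, V=2.50; Q3=2.50, Q1=2.50; dissipated=2.250
Op 3: CLOSE 3-2: Q_total=7.50, C_total=6.00, V=1.25; Q3=1.25, Q2=6.25; dissipated=0.938
Final charges: Q1=2.50, Q2=6.25, Q3=1.25

Answer: 2.50 μC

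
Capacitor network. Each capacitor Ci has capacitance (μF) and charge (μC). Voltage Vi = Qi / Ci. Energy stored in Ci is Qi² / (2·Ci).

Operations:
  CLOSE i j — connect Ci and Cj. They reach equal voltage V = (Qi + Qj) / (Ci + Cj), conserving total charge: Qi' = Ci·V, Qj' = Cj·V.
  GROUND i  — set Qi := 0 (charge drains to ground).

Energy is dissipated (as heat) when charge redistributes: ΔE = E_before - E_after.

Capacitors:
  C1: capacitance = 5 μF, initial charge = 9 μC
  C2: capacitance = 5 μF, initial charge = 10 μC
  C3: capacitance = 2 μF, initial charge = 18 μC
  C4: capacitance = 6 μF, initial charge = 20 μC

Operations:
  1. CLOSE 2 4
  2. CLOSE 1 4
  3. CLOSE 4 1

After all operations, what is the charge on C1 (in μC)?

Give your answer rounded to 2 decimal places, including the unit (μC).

Initial: C1(5μF, Q=9μC, V=1.80V), C2(5μF, Q=10μC, V=2.00V), C3(2μF, Q=18μC, V=9.00V), C4(6μF, Q=20μC, V=3.33V)
Op 1: CLOSE 2-4: Q_total=30.00, C_total=11.00, V=2.73; Q2=13.64, Q4=16.36; dissipated=2.424
Op 2: CLOSE 1-4: Q_total=25.36, C_total=11.00, V=2.31; Q1=11.53, Q4=13.83; dissipated=1.173
Op 3: CLOSE 4-1: Q_total=25.36, C_total=11.00, V=2.31; Q4=13.83, Q1=11.53; dissipated=0.000
Final charges: Q1=11.53, Q2=13.64, Q3=18.00, Q4=13.83

Answer: 11.53 μC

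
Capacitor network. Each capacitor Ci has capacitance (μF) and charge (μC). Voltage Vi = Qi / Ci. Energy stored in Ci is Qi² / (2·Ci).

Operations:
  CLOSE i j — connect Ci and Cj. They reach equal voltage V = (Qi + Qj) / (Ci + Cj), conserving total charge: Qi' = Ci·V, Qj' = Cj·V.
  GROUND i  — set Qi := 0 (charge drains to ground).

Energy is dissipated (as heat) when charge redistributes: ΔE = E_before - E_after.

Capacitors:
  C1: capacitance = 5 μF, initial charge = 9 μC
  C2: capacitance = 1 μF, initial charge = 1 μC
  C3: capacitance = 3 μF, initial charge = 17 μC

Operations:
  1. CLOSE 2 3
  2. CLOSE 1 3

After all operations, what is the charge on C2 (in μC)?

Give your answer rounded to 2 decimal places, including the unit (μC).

Initial: C1(5μF, Q=9μC, V=1.80V), C2(1μF, Q=1μC, V=1.00V), C3(3μF, Q=17μC, V=5.67V)
Op 1: CLOSE 2-3: Q_total=18.00, C_total=4.00, V=4.50; Q2=4.50, Q3=13.50; dissipated=8.167
Op 2: CLOSE 1-3: Q_total=22.50, C_total=8.00, V=2.81; Q1=14.06, Q3=8.44; dissipated=6.834
Final charges: Q1=14.06, Q2=4.50, Q3=8.44

Answer: 4.50 μC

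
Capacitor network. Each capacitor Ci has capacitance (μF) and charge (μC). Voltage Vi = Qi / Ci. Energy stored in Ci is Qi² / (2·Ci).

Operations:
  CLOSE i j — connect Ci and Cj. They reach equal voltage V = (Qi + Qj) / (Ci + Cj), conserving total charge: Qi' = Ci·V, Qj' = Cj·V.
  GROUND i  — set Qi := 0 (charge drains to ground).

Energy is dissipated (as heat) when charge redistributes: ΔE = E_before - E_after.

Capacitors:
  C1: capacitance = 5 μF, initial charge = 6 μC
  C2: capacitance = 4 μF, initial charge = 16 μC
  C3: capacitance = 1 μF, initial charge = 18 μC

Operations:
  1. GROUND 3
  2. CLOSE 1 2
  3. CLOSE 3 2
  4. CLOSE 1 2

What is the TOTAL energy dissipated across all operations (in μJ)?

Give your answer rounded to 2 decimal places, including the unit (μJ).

Answer: 173.37 μJ

Derivation:
Initial: C1(5μF, Q=6μC, V=1.20V), C2(4μF, Q=16μC, V=4.00V), C3(1μF, Q=18μC, V=18.00V)
Op 1: GROUND 3: Q3=0; energy lost=162.000
Op 2: CLOSE 1-2: Q_total=22.00, C_total=9.00, V=2.44; Q1=12.22, Q2=9.78; dissipated=8.711
Op 3: CLOSE 3-2: Q_total=9.78, C_total=5.00, V=1.96; Q3=1.96, Q2=7.82; dissipated=2.390
Op 4: CLOSE 1-2: Q_total=20.04, C_total=9.00, V=2.23; Q1=11.14, Q2=8.91; dissipated=0.266
Total dissipated: 173.367 μJ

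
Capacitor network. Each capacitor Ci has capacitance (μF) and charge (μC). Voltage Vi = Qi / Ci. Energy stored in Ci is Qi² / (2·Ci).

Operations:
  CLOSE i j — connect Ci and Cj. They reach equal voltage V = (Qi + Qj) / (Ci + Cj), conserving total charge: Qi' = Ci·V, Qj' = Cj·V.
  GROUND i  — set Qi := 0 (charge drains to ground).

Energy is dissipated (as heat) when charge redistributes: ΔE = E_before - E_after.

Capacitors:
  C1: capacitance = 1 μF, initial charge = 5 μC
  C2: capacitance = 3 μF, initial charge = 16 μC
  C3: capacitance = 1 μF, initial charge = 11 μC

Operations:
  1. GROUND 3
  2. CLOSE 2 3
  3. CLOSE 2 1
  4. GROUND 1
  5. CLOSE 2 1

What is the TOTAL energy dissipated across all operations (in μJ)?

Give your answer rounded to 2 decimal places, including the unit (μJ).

Initial: C1(1μF, Q=5μC, V=5.00V), C2(3μF, Q=16μC, V=5.33V), C3(1μF, Q=11μC, V=11.00V)
Op 1: GROUND 3: Q3=0; energy lost=60.500
Op 2: CLOSE 2-3: Q_total=16.00, C_total=4.00, V=4.00; Q2=12.00, Q3=4.00; dissipated=10.667
Op 3: CLOSE 2-1: Q_total=17.00, C_total=4.00, V=4.25; Q2=12.75, Q1=4.25; dissipated=0.375
Op 4: GROUND 1: Q1=0; energy lost=9.031
Op 5: CLOSE 2-1: Q_total=12.75, C_total=4.00, V=3.19; Q2=9.56, Q1=3.19; dissipated=6.773
Total dissipated: 87.346 μJ

Answer: 87.35 μJ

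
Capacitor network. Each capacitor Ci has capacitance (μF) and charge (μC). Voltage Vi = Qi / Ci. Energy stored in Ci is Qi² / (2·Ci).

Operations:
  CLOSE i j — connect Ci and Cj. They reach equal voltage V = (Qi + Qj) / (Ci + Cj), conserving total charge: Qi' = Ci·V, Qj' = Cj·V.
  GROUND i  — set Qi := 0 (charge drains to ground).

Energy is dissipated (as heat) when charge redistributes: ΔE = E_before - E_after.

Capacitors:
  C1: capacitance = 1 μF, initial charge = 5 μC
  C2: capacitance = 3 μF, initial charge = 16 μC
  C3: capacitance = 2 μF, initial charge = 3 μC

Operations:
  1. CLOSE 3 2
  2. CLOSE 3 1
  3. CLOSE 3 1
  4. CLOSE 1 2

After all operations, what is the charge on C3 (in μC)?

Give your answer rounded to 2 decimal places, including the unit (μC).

Answer: 8.40 μC

Derivation:
Initial: C1(1μF, Q=5μC, V=5.00V), C2(3μF, Q=16μC, V=5.33V), C3(2μF, Q=3μC, V=1.50V)
Op 1: CLOSE 3-2: Q_total=19.00, C_total=5.00, V=3.80; Q3=7.60, Q2=11.40; dissipated=8.817
Op 2: CLOSE 3-1: Q_total=12.60, C_total=3.00, V=4.20; Q3=8.40, Q1=4.20; dissipated=0.480
Op 3: CLOSE 3-1: Q_total=12.60, C_total=3.00, V=4.20; Q3=8.40, Q1=4.20; dissipated=0.000
Op 4: CLOSE 1-2: Q_total=15.60, C_total=4.00, V=3.90; Q1=3.90, Q2=11.70; dissipated=0.060
Final charges: Q1=3.90, Q2=11.70, Q3=8.40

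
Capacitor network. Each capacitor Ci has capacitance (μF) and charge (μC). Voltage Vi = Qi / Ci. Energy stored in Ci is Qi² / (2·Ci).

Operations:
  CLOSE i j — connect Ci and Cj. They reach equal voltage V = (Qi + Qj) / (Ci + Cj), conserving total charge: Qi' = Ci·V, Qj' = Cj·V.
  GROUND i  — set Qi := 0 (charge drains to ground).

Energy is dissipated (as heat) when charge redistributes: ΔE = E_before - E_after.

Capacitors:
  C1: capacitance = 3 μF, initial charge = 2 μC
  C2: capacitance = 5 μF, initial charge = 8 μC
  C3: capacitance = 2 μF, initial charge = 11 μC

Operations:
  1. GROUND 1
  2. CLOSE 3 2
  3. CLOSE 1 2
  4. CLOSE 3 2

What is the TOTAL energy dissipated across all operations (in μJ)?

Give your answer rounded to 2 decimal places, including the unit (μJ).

Answer: 19.18 μJ

Derivation:
Initial: C1(3μF, Q=2μC, V=0.67V), C2(5μF, Q=8μC, V=1.60V), C3(2μF, Q=11μC, V=5.50V)
Op 1: GROUND 1: Q1=0; energy lost=0.667
Op 2: CLOSE 3-2: Q_total=19.00, C_total=7.00, V=2.71; Q3=5.43, Q2=13.57; dissipated=10.864
Op 3: CLOSE 1-2: Q_total=13.57, C_total=8.00, V=1.70; Q1=5.09, Q2=8.48; dissipated=6.907
Op 4: CLOSE 3-2: Q_total=13.91, C_total=7.00, V=1.99; Q3=3.97, Q2=9.94; dissipated=0.740
Total dissipated: 19.178 μJ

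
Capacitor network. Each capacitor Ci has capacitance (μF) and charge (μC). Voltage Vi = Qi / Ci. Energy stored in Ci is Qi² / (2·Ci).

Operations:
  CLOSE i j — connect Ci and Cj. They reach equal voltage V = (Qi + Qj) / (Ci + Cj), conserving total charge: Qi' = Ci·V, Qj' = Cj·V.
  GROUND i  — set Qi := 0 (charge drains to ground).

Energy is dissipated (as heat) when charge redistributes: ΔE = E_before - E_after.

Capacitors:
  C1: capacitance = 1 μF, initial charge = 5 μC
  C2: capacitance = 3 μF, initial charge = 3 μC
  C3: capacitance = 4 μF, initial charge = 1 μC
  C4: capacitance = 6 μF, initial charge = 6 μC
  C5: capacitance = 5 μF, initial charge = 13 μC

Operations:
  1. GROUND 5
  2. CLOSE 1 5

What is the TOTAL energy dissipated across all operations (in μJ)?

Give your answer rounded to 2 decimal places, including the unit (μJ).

Answer: 27.32 μJ

Derivation:
Initial: C1(1μF, Q=5μC, V=5.00V), C2(3μF, Q=3μC, V=1.00V), C3(4μF, Q=1μC, V=0.25V), C4(6μF, Q=6μC, V=1.00V), C5(5μF, Q=13μC, V=2.60V)
Op 1: GROUND 5: Q5=0; energy lost=16.900
Op 2: CLOSE 1-5: Q_total=5.00, C_total=6.00, V=0.83; Q1=0.83, Q5=4.17; dissipated=10.417
Total dissipated: 27.317 μJ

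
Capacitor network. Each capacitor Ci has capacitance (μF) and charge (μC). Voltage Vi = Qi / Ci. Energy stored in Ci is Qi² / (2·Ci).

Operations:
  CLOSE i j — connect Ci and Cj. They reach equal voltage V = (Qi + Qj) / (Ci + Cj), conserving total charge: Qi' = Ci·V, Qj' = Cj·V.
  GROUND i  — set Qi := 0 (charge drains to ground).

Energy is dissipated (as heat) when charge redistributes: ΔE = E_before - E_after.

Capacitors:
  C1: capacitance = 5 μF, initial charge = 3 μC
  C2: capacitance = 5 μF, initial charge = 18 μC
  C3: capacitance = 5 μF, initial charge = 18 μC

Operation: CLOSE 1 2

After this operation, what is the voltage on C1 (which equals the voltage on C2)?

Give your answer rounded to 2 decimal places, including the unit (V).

Initial: C1(5μF, Q=3μC, V=0.60V), C2(5μF, Q=18μC, V=3.60V), C3(5μF, Q=18μC, V=3.60V)
Op 1: CLOSE 1-2: Q_total=21.00, C_total=10.00, V=2.10; Q1=10.50, Q2=10.50; dissipated=11.250

Answer: 2.10 V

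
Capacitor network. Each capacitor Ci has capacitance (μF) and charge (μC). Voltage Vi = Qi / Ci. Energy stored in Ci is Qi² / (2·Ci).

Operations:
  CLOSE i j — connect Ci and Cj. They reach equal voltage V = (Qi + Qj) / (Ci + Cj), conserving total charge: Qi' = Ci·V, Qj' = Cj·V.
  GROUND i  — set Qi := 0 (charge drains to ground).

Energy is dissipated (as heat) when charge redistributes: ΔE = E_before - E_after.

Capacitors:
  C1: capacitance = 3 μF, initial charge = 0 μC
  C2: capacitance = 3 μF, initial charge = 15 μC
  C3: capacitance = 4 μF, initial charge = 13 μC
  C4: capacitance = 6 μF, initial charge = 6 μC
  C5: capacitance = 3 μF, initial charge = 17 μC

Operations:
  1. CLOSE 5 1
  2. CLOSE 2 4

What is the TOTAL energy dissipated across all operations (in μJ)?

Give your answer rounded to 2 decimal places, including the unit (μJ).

Initial: C1(3μF, Q=0μC, V=0.00V), C2(3μF, Q=15μC, V=5.00V), C3(4μF, Q=13μC, V=3.25V), C4(6μF, Q=6μC, V=1.00V), C5(3μF, Q=17μC, V=5.67V)
Op 1: CLOSE 5-1: Q_total=17.00, C_total=6.00, V=2.83; Q5=8.50, Q1=8.50; dissipated=24.083
Op 2: CLOSE 2-4: Q_total=21.00, C_total=9.00, V=2.33; Q2=7.00, Q4=14.00; dissipated=16.000
Total dissipated: 40.083 μJ

Answer: 40.08 μJ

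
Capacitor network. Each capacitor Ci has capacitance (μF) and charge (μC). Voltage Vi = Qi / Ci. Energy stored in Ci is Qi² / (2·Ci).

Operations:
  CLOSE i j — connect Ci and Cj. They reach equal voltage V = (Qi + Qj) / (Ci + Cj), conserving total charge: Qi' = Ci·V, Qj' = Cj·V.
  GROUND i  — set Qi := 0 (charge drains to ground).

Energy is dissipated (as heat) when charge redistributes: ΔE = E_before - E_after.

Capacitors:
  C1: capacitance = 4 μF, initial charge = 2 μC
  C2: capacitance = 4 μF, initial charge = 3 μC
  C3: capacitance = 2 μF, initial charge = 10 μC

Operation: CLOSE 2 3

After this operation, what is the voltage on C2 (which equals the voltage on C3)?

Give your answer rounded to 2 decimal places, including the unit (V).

Answer: 2.17 V

Derivation:
Initial: C1(4μF, Q=2μC, V=0.50V), C2(4μF, Q=3μC, V=0.75V), C3(2μF, Q=10μC, V=5.00V)
Op 1: CLOSE 2-3: Q_total=13.00, C_total=6.00, V=2.17; Q2=8.67, Q3=4.33; dissipated=12.042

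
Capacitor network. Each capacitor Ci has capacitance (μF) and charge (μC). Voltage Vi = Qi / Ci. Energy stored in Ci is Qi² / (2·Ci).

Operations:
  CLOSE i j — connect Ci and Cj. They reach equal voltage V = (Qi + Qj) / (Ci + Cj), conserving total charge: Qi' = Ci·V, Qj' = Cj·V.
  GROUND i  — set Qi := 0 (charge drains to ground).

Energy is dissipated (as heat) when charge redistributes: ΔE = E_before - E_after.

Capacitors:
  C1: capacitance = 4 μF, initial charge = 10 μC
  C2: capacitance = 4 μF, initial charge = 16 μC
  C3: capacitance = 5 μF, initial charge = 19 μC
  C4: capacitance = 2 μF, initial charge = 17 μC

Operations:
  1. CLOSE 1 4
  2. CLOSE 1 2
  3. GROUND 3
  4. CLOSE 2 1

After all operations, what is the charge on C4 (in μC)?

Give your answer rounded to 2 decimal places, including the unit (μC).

Initial: C1(4μF, Q=10μC, V=2.50V), C2(4μF, Q=16μC, V=4.00V), C3(5μF, Q=19μC, V=3.80V), C4(2μF, Q=17μC, V=8.50V)
Op 1: CLOSE 1-4: Q_total=27.00, C_total=6.00, V=4.50; Q1=18.00, Q4=9.00; dissipated=24.000
Op 2: CLOSE 1-2: Q_total=34.00, C_total=8.00, V=4.25; Q1=17.00, Q2=17.00; dissipated=0.250
Op 3: GROUND 3: Q3=0; energy lost=36.100
Op 4: CLOSE 2-1: Q_total=34.00, C_total=8.00, V=4.25; Q2=17.00, Q1=17.00; dissipated=0.000
Final charges: Q1=17.00, Q2=17.00, Q3=0.00, Q4=9.00

Answer: 9.00 μC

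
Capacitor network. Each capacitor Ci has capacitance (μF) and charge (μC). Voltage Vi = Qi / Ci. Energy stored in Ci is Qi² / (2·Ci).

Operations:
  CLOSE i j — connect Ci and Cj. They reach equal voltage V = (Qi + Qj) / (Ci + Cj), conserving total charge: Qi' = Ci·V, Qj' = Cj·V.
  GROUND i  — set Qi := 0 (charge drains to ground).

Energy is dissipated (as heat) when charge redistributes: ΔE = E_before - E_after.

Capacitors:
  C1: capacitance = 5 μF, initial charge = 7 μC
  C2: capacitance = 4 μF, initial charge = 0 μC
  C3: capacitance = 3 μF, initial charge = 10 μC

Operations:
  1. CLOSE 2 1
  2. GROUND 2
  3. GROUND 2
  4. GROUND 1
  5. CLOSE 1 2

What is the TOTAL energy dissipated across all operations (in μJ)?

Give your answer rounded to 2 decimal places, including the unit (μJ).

Answer: 4.90 μJ

Derivation:
Initial: C1(5μF, Q=7μC, V=1.40V), C2(4μF, Q=0μC, V=0.00V), C3(3μF, Q=10μC, V=3.33V)
Op 1: CLOSE 2-1: Q_total=7.00, C_total=9.00, V=0.78; Q2=3.11, Q1=3.89; dissipated=2.178
Op 2: GROUND 2: Q2=0; energy lost=1.210
Op 3: GROUND 2: Q2=0; energy lost=0.000
Op 4: GROUND 1: Q1=0; energy lost=1.512
Op 5: CLOSE 1-2: Q_total=0.00, C_total=9.00, V=0.00; Q1=0.00, Q2=0.00; dissipated=0.000
Total dissipated: 4.900 μJ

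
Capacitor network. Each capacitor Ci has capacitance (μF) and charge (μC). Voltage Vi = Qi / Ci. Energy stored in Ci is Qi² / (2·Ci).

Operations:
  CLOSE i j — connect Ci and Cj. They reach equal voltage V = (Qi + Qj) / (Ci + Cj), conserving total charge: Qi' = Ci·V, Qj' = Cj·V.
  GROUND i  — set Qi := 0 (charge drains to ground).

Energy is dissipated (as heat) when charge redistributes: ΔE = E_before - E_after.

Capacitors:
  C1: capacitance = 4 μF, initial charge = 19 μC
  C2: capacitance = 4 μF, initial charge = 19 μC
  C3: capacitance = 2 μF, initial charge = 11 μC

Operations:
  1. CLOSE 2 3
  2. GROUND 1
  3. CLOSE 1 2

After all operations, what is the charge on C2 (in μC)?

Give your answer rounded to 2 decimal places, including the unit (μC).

Answer: 10.00 μC

Derivation:
Initial: C1(4μF, Q=19μC, V=4.75V), C2(4μF, Q=19μC, V=4.75V), C3(2μF, Q=11μC, V=5.50V)
Op 1: CLOSE 2-3: Q_total=30.00, C_total=6.00, V=5.00; Q2=20.00, Q3=10.00; dissipated=0.375
Op 2: GROUND 1: Q1=0; energy lost=45.125
Op 3: CLOSE 1-2: Q_total=20.00, C_total=8.00, V=2.50; Q1=10.00, Q2=10.00; dissipated=25.000
Final charges: Q1=10.00, Q2=10.00, Q3=10.00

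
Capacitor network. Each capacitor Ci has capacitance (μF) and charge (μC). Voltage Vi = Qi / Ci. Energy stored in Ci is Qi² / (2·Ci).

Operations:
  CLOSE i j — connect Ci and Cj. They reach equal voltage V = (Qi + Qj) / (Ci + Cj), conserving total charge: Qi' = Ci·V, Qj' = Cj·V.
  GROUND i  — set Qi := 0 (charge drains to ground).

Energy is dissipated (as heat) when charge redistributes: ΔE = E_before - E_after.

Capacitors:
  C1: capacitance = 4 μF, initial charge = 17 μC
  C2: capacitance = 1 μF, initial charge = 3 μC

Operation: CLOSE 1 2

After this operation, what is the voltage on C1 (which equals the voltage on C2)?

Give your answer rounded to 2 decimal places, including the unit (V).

Answer: 4.00 V

Derivation:
Initial: C1(4μF, Q=17μC, V=4.25V), C2(1μF, Q=3μC, V=3.00V)
Op 1: CLOSE 1-2: Q_total=20.00, C_total=5.00, V=4.00; Q1=16.00, Q2=4.00; dissipated=0.625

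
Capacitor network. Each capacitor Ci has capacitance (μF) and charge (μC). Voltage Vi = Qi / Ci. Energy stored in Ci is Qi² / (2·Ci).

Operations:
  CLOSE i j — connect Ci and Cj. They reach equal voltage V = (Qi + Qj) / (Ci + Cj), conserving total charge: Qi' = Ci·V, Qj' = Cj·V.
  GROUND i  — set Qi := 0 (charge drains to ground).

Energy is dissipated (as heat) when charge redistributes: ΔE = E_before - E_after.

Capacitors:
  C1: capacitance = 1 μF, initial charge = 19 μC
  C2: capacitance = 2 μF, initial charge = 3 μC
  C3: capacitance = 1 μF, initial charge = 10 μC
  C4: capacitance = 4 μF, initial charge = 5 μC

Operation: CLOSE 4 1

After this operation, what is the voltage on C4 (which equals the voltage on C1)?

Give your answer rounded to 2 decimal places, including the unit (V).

Initial: C1(1μF, Q=19μC, V=19.00V), C2(2μF, Q=3μC, V=1.50V), C3(1μF, Q=10μC, V=10.00V), C4(4μF, Q=5μC, V=1.25V)
Op 1: CLOSE 4-1: Q_total=24.00, C_total=5.00, V=4.80; Q4=19.20, Q1=4.80; dissipated=126.025

Answer: 4.80 V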